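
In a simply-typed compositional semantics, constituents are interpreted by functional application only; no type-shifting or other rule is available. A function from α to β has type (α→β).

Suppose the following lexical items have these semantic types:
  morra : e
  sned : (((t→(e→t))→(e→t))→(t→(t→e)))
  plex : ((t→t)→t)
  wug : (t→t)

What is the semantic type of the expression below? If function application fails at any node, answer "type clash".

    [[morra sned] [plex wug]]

[morra sned]: e and (((t→(e→t))→(e→t))→(t→(t→e))) cannot combine by function application — type clash.

type clash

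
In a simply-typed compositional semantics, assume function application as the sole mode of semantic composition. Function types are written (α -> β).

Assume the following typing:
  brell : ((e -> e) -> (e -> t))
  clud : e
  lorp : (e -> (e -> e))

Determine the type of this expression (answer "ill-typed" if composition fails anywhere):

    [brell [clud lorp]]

[clud lorp]: (e -> (e -> e)) applied to e yields (e -> e).
[brell [clud lorp]]: ((e -> e) -> (e -> t)) applied to (e -> e) yields (e -> t).

(e -> t)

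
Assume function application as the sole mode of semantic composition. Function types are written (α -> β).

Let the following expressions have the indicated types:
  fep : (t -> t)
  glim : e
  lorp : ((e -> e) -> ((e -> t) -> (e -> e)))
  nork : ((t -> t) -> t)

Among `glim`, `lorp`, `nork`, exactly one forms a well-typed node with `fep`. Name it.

glim : e — fep needs t; glim needs nothing (atomic); neither fits.
lorp : ((e -> e) -> ((e -> t) -> (e -> e))) — fep needs t; lorp needs (e -> e); neither fits.
nork — combines: nork : ((t -> t) -> t) takes fep : (t -> t) as argument, giving t.

nork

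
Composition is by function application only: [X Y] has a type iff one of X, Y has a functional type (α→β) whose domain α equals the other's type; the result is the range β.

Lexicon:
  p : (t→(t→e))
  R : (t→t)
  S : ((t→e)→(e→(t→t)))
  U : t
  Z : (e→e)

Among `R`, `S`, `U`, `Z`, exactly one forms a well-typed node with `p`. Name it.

R : (t→t) — p needs t; R needs t; neither fits.
S : ((t→e)→(e→(t→t))) — p needs t; S needs (t→e); neither fits.
U — combines: p : (t→(t→e)) takes U : t as argument, giving (t→e).
Z : (e→e) — p needs t; Z needs e; neither fits.

U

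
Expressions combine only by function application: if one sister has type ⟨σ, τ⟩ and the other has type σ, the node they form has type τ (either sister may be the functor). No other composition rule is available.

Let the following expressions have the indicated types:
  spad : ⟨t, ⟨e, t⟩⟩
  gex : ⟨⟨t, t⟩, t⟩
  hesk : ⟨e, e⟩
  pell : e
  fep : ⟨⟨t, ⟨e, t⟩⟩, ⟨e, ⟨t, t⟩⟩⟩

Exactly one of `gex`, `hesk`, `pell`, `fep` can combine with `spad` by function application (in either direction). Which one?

gex : ⟨⟨t, t⟩, t⟩ — spad needs t; gex needs ⟨t, t⟩; neither fits.
hesk : ⟨e, e⟩ — spad needs t; hesk needs e; neither fits.
pell : e — spad needs t; pell needs nothing (atomic); neither fits.
fep — combines: fep : ⟨⟨t, ⟨e, t⟩⟩, ⟨e, ⟨t, t⟩⟩⟩ takes spad : ⟨t, ⟨e, t⟩⟩ as argument, giving ⟨e, ⟨t, t⟩⟩.

fep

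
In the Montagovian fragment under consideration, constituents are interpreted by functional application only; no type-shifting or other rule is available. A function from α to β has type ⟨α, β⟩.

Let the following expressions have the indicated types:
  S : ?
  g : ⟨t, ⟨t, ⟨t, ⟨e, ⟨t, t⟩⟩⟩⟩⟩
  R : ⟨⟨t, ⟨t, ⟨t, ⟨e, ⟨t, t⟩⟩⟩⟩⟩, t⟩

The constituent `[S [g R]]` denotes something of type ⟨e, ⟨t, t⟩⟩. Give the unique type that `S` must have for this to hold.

⟨t, ⟨e, ⟨t, t⟩⟩⟩

For [S [g R]] to have type ⟨e, ⟨t, t⟩⟩ with [g R] of type t, S must be the function: S : ⟨t, ⟨e, ⟨t, t⟩⟩⟩.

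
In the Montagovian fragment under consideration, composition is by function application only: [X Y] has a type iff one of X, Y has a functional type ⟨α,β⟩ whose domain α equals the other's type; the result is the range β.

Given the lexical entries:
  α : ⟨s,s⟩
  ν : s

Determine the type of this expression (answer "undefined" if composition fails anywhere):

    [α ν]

[α ν]: ⟨s,s⟩ applied to s yields s.

s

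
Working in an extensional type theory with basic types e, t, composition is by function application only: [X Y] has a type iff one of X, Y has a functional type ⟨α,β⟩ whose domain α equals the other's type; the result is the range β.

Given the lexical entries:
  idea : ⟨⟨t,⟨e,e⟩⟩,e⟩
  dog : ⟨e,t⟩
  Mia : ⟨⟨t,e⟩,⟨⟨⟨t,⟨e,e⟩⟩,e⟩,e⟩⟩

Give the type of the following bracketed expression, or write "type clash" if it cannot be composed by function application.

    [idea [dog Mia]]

At [dog Mia]: neither ⟨e,t⟩ nor ⟨⟨t,e⟩,⟨⟨⟨t,⟨e,e⟩⟩,e⟩,e⟩⟩ can take the other as argument; the node is ill-typed.

type clash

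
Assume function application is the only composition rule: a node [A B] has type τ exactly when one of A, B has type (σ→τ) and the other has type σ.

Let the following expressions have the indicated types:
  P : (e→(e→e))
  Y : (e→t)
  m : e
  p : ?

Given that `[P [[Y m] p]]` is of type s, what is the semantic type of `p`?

[P [[Y m] p]] must have type s. The sister P has type (e→(e→e)); that is not a function onto s, so [[Y m] p] must be the functor, of type ((e→(e→e))→s).
[[Y m] p] must have type ((e→(e→e))→s). The sister [Y m] has type t; that is not a function onto ((e→(e→e))→s), so p must be the functor, of type (t→((e→(e→e))→s)).

(t→((e→(e→e))→s))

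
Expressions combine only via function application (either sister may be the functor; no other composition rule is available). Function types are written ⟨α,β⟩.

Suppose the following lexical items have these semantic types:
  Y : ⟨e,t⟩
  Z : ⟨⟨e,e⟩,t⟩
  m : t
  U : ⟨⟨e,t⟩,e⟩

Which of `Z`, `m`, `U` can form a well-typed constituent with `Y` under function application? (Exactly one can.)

Z : ⟨⟨e,e⟩,t⟩ — does not combine with Y.
m : t — does not combine with Y.
U — combines: U : ⟨⟨e,t⟩,e⟩ takes Y : ⟨e,t⟩ as argument, giving e.

U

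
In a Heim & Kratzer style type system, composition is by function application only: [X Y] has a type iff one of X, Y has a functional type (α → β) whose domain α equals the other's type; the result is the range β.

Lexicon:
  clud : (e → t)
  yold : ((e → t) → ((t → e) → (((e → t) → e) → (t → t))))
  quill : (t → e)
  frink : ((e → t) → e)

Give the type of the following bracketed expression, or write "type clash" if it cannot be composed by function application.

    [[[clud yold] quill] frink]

(t → t)

[clud yold]: functor yold : ((e → t) → ((t → e) → (((e → t) → e) → (t → t)))), argument clud : (e → t); result ((t → e) → (((e → t) → e) → (t → t))).
[[clud yold] quill]: functor [clud yold] : ((t → e) → (((e → t) → e) → (t → t))), argument quill : (t → e); result (((e → t) → e) → (t → t)).
[[[clud yold] quill] frink]: functor [[clud yold] quill] : (((e → t) → e) → (t → t)), argument frink : ((e → t) → e); result (t → t).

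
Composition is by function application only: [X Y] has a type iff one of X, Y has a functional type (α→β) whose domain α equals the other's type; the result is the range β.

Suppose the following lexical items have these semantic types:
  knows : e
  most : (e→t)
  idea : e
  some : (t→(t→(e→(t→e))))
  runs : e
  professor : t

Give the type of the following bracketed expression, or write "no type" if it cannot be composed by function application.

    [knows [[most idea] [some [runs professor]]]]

[most idea] — most of type (e→t) combines with idea of type e: type t.
At [runs professor]: neither e nor t can take the other as argument; the node is ill-typed.

no type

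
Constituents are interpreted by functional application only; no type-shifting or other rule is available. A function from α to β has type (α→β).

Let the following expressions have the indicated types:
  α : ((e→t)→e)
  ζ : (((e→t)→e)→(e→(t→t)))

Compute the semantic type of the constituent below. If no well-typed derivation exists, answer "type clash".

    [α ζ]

(e→(t→t))

[α ζ]: (((e→t)→e)→(e→(t→t))) applied to ((e→t)→e) yields (e→(t→t)).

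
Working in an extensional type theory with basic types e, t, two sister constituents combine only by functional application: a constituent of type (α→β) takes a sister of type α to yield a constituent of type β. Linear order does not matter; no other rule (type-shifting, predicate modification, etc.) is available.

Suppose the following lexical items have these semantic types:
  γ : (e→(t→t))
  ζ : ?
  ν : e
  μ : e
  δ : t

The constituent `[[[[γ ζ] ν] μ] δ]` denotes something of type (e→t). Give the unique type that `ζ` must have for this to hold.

((e→(t→t))→(e→(e→(t→(e→t)))))

[[[[γ ζ] ν] μ] δ] must have type (e→t). The sister δ has type t; that is not a function onto (e→t), so [[[γ ζ] ν] μ] must be the functor, of type (t→(e→t)).
[[[γ ζ] ν] μ] must have type (t→(e→t)). The sister μ has type e; that is not a function onto (t→(e→t)), so [[γ ζ] ν] must be the functor, of type (e→(t→(e→t))).
[[γ ζ] ν] must have type (e→(t→(e→t))). The sister ν has type e; that is not a function onto (e→(t→(e→t))), so [γ ζ] must be the functor, of type (e→(e→(t→(e→t)))).
[γ ζ] must have type (e→(e→(t→(e→t)))). The sister γ has type (e→(t→t)); that is not a function onto (e→(e→(t→(e→t)))), so ζ must be the functor, of type ((e→(t→t))→(e→(e→(t→(e→t))))).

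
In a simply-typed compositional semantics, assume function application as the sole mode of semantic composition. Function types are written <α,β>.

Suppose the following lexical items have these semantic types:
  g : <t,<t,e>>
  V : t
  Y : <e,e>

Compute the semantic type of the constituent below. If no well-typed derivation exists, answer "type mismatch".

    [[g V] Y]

type mismatch

[g V]: g is <t,<t,e>>, V is t; result <t,e>.
[[g V] Y]: <t,e> with <e,e> — neither is a function whose domain matches the other; composition fails here.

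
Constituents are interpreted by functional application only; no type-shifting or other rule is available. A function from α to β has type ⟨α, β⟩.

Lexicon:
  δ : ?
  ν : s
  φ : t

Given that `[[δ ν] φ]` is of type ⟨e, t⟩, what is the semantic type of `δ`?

At [[δ ν] φ] (required: ⟨e, t⟩): φ is t, which is not a function with range ⟨e, t⟩; hence [δ ν] is the functor — type ⟨t, ⟨e, t⟩⟩.
At [δ ν] (required: ⟨t, ⟨e, t⟩⟩): ν is s, which is not a function with range ⟨t, ⟨e, t⟩⟩; hence δ is the functor — type ⟨s, ⟨t, ⟨e, t⟩⟩⟩.

⟨s, ⟨t, ⟨e, t⟩⟩⟩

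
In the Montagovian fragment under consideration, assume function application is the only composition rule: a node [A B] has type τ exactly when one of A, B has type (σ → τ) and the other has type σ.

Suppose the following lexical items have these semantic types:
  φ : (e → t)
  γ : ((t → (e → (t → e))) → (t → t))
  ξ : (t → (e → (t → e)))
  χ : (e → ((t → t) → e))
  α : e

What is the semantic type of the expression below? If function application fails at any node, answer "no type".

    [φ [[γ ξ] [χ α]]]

[γ ξ] — γ of type ((t → (e → (t → e))) → (t → t)) combines with ξ of type (t → (e → (t → e))): type (t → t).
[χ α] — χ of type (e → ((t → t) → e)) combines with α of type e: type ((t → t) → e).
[[γ ξ] [χ α]] — [χ α] of type ((t → t) → e) combines with [γ ξ] of type (t → t): type e.
[φ [[γ ξ] [χ α]]] — φ of type (e → t) combines with [[γ ξ] [χ α]] of type e: type t.

t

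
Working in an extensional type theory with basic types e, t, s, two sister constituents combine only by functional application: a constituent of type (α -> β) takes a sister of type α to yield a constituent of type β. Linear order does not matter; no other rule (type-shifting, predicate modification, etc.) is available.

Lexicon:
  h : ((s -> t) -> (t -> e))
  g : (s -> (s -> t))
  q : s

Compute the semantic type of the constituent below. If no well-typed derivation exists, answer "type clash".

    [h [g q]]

[g q] — g of type (s -> (s -> t)) combines with q of type s: type (s -> t).
[h [g q]] — h of type ((s -> t) -> (t -> e)) combines with [g q] of type (s -> t): type (t -> e).

(t -> e)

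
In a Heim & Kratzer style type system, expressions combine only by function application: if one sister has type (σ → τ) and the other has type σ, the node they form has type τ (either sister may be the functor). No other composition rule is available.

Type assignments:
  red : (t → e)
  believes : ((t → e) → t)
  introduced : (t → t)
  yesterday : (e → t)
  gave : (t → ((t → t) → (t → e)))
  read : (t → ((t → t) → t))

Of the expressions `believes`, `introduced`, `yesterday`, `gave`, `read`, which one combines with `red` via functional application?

believes

believes — combines: believes : ((t → e) → t) takes red : (t → e) as argument, giving t.
introduced : (t → t) — does not combine with red.
yesterday : (e → t) — does not combine with red.
gave : (t → ((t → t) → (t → e))) — does not combine with red.
read : (t → ((t → t) → t)) — does not combine with red.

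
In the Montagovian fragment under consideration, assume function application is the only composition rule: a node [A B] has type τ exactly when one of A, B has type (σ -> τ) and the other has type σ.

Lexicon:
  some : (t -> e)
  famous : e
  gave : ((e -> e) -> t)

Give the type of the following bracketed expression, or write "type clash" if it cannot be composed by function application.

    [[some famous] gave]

type clash

[some famous]: (t -> e) and e cannot combine by function application — type clash.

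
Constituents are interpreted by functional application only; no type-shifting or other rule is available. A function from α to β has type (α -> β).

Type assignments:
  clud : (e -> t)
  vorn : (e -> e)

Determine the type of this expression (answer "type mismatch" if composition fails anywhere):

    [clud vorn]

type mismatch

[clud vorn]: (e -> t) and (e -> e) cannot combine by function application — type clash.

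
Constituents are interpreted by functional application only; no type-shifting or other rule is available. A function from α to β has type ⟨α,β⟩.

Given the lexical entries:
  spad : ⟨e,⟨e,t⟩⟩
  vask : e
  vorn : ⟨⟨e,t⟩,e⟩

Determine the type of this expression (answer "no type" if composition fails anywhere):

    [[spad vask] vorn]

e

At [spad vask], spad : ⟨e,⟨e,t⟩⟩ takes vask : e, giving ⟨e,t⟩.
At [[spad vask] vorn], vorn : ⟨⟨e,t⟩,e⟩ takes [spad vask] : ⟨e,t⟩, giving e.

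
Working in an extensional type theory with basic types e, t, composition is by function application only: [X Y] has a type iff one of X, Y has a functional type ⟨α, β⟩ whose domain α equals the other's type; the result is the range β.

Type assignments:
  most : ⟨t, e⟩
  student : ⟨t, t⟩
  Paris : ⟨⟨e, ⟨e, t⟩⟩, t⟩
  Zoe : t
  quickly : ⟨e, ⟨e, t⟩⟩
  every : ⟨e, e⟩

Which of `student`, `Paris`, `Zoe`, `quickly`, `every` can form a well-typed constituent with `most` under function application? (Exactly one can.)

student : ⟨t, t⟩ — does not combine with most.
Paris : ⟨⟨e, ⟨e, t⟩⟩, t⟩ — does not combine with most.
Zoe — combines: most : ⟨t, e⟩ takes Zoe : t as argument, giving e.
quickly : ⟨e, ⟨e, t⟩⟩ — does not combine with most.
every : ⟨e, e⟩ — does not combine with most.

Zoe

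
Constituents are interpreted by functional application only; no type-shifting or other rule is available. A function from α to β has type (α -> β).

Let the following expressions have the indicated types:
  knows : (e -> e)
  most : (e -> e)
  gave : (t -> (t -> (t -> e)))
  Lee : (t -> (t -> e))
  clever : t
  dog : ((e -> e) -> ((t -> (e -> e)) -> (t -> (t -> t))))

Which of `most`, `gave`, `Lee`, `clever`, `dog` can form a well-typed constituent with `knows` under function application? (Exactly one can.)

dog

most : (e -> e) — does not combine with knows.
gave : (t -> (t -> (t -> e))) — does not combine with knows.
Lee : (t -> (t -> e)) — does not combine with knows.
clever : t — does not combine with knows.
dog — combines: dog : ((e -> e) -> ((t -> (e -> e)) -> (t -> (t -> t)))) takes knows : (e -> e) as argument, giving ((t -> (e -> e)) -> (t -> (t -> t))).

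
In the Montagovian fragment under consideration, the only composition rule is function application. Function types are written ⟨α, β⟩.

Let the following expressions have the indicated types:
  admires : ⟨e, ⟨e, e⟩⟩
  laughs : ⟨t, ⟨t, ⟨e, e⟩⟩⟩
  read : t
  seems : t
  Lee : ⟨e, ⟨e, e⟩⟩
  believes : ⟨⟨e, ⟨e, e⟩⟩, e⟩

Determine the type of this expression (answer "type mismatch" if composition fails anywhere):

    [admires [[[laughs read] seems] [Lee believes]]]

⟨e, e⟩

[laughs read] — laughs of type ⟨t, ⟨t, ⟨e, e⟩⟩⟩ combines with read of type t: type ⟨t, ⟨e, e⟩⟩.
[[laughs read] seems] — [laughs read] of type ⟨t, ⟨e, e⟩⟩ combines with seems of type t: type ⟨e, e⟩.
[Lee believes] — believes of type ⟨⟨e, ⟨e, e⟩⟩, e⟩ combines with Lee of type ⟨e, ⟨e, e⟩⟩: type e.
[[[laughs read] seems] [Lee believes]] — [[laughs read] seems] of type ⟨e, e⟩ combines with [Lee believes] of type e: type e.
[admires [[[laughs read] seems] [Lee believes]]] — admires of type ⟨e, ⟨e, e⟩⟩ combines with [[[laughs read] seems] [Lee believes]] of type e: type ⟨e, e⟩.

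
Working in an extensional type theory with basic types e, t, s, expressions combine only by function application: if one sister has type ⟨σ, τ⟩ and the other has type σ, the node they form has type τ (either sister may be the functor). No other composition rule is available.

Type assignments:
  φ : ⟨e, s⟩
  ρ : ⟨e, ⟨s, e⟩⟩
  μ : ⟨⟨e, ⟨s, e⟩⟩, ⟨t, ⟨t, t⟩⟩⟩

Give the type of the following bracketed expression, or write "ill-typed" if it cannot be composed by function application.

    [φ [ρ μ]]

ill-typed

At [ρ μ], μ : ⟨⟨e, ⟨s, e⟩⟩, ⟨t, ⟨t, t⟩⟩⟩ takes ρ : ⟨e, ⟨s, e⟩⟩, giving ⟨t, ⟨t, t⟩⟩.
[φ [ρ μ]]: ⟨e, s⟩ and ⟨t, ⟨t, t⟩⟩ cannot combine by function application — type clash.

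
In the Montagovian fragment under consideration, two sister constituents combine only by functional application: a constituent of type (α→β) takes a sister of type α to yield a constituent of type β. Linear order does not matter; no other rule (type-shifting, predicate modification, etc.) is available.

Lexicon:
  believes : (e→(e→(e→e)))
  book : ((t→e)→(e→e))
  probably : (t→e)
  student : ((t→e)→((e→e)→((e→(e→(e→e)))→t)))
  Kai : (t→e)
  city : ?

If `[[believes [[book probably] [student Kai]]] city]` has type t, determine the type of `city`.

(t→t)

[[believes [[book probably] [student Kai]]] city] is required to be t. [believes [[book probably] [student Kai]]] : t cannot yield t as functor, so city : (t→t).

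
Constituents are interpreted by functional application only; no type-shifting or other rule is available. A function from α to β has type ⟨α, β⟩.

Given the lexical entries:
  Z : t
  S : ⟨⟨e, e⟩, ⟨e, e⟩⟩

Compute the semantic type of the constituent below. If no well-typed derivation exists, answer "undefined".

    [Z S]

[Z S]: t with ⟨⟨e, e⟩, ⟨e, e⟩⟩ — neither is a function whose domain matches the other; composition fails here.

undefined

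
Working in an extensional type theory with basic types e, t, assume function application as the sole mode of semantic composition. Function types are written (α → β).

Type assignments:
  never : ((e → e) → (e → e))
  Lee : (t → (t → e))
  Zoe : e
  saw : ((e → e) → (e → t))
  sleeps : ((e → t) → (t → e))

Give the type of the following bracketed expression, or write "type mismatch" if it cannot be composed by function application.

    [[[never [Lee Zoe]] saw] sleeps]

[Lee Zoe]: (t → (t → e)) and e cannot combine by function application — type clash.

type mismatch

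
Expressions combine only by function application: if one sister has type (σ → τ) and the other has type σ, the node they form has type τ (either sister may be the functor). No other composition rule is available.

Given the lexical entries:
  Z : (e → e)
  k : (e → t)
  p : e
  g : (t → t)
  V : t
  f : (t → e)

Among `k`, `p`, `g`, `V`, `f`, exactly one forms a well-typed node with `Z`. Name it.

p

k : (e → t) — neither side's domain matches the other.
p — combines: Z : (e → e) takes p : e as argument, giving e.
g : (t → t) — neither side's domain matches the other.
V : t — neither side's domain matches the other.
f : (t → e) — neither side's domain matches the other.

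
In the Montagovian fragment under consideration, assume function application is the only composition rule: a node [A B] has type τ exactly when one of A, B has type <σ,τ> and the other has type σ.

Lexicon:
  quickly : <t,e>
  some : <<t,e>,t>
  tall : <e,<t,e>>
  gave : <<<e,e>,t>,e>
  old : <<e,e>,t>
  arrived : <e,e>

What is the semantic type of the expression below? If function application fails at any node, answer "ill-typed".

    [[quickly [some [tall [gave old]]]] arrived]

e

At [gave old], gave : <<<e,e>,t>,e> takes old : <<e,e>,t>, giving e.
At [tall [gave old]], tall : <e,<t,e>> takes [gave old] : e, giving <t,e>.
At [some [tall [gave old]]], some : <<t,e>,t> takes [tall [gave old]] : <t,e>, giving t.
At [quickly [some [tall [gave old]]]], quickly : <t,e> takes [some [tall [gave old]]] : t, giving e.
At [[quickly [some [tall [gave old]]]] arrived], arrived : <e,e> takes [quickly [some [tall [gave old]]]] : e, giving e.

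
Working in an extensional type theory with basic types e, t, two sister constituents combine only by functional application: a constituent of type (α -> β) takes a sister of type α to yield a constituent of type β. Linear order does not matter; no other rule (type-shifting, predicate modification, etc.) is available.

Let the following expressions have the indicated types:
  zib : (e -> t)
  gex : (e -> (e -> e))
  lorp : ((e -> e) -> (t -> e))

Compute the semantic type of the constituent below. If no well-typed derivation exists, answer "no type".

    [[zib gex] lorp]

no type

At [zib gex]: neither (e -> t) nor (e -> (e -> e)) can take the other as argument; the node is ill-typed.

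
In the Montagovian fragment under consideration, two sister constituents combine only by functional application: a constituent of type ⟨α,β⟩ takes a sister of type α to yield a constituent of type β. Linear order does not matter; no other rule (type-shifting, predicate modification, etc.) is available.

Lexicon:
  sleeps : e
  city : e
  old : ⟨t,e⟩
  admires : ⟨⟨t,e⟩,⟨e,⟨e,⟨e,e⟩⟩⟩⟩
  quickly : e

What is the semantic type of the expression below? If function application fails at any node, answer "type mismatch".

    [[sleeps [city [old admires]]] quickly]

[old admires]: admires is ⟨⟨t,e⟩,⟨e,⟨e,⟨e,e⟩⟩⟩⟩, old is ⟨t,e⟩; result ⟨e,⟨e,⟨e,e⟩⟩⟩.
[city [old admires]]: [old admires] is ⟨e,⟨e,⟨e,e⟩⟩⟩, city is e; result ⟨e,⟨e,e⟩⟩.
[sleeps [city [old admires]]]: [city [old admires]] is ⟨e,⟨e,e⟩⟩, sleeps is e; result ⟨e,e⟩.
[[sleeps [city [old admires]]] quickly]: [sleeps [city [old admires]]] is ⟨e,e⟩, quickly is e; result e.

e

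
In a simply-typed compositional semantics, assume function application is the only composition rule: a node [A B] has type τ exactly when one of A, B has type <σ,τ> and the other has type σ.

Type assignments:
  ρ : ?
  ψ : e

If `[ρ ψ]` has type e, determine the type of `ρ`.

[ρ ψ] is required to be e. ψ : e cannot yield e as functor, so ρ : <e,e>.

<e,e>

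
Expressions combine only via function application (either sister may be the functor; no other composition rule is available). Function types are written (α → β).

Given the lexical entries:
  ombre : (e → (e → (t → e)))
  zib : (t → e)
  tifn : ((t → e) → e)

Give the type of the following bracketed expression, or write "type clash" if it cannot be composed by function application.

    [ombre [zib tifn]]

[zib tifn]: tifn is ((t → e) → e), zib is (t → e); result e.
[ombre [zib tifn]]: ombre is (e → (e → (t → e))), [zib tifn] is e; result (e → (t → e)).

(e → (t → e))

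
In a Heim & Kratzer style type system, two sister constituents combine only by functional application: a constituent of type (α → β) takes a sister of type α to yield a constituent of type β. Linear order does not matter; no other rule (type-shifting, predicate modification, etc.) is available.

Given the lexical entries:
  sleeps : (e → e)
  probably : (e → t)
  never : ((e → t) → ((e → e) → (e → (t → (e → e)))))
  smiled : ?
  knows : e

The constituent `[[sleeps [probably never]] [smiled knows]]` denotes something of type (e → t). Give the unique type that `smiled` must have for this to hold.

(e → ((e → (t → (e → e))) → (e → t)))

[[sleeps [probably never]] [smiled knows]] is required to be (e → t). [sleeps [probably never]] : (e → (t → (e → e))) cannot yield (e → t) as functor, so [smiled knows] : ((e → (t → (e → e))) → (e → t)).
[smiled knows] is required to be ((e → (t → (e → e))) → (e → t)). knows : e cannot yield ((e → (t → (e → e))) → (e → t)) as functor, so smiled : (e → ((e → (t → (e → e))) → (e → t))).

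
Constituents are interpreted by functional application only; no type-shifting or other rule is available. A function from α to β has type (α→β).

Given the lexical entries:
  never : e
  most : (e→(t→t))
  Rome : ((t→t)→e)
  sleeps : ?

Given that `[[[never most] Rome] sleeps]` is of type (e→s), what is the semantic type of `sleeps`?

For [[[never most] Rome] sleeps] to have type (e→s) with [[never most] Rome] of type e, sleeps must be the function: sleeps : (e→(e→s)).

(e→(e→s))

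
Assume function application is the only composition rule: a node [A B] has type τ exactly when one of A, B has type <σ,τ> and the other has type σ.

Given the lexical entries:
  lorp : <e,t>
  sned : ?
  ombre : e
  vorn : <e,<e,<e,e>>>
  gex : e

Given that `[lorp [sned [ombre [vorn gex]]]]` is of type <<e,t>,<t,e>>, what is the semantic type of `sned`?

<<e,e>,<<e,t>,<<e,t>,<t,e>>>>

[lorp [sned [ombre [vorn gex]]]] must have type <<e,t>,<t,e>>. The sister lorp has type <e,t>; that is not a function onto <<e,t>,<t,e>>, so [sned [ombre [vorn gex]]] must be the functor, of type <<e,t>,<<e,t>,<t,e>>>.
[sned [ombre [vorn gex]]] must have type <<e,t>,<<e,t>,<t,e>>>. The sister [ombre [vorn gex]] has type <e,e>; that is not a function onto <<e,t>,<<e,t>,<t,e>>>, so sned must be the functor, of type <<e,e>,<<e,t>,<<e,t>,<t,e>>>>.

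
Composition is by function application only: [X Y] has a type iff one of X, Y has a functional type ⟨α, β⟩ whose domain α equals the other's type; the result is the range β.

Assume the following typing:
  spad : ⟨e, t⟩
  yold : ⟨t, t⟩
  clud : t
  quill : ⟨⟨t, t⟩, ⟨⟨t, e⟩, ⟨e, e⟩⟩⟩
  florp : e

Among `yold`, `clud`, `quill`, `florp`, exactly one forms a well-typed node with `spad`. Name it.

yold : ⟨t, t⟩ — neither side's domain matches the other.
clud : t — neither side's domain matches the other.
quill : ⟨⟨t, t⟩, ⟨⟨t, e⟩, ⟨e, e⟩⟩⟩ — neither side's domain matches the other.
florp — combines: spad : ⟨e, t⟩ takes florp : e as argument, giving t.

florp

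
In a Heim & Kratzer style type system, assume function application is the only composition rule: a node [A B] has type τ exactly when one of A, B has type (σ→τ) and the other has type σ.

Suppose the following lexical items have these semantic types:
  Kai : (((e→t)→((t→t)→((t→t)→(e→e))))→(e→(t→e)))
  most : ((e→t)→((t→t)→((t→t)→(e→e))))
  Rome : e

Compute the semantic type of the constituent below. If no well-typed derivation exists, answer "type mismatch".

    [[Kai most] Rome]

[Kai most]: functor Kai : (((e→t)→((t→t)→((t→t)→(e→e))))→(e→(t→e))), argument most : ((e→t)→((t→t)→((t→t)→(e→e)))); result (e→(t→e)).
[[Kai most] Rome]: functor [Kai most] : (e→(t→e)), argument Rome : e; result (t→e).

(t→e)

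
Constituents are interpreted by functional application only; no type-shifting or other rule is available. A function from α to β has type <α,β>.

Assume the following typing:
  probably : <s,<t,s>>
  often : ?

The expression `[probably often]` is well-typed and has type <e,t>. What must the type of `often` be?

[probably often] is required to be <e,t>. probably : <s,<t,s>> cannot yield <e,t> as functor, so often : <<s,<t,s>>,<e,t>>.

<<s,<t,s>>,<e,t>>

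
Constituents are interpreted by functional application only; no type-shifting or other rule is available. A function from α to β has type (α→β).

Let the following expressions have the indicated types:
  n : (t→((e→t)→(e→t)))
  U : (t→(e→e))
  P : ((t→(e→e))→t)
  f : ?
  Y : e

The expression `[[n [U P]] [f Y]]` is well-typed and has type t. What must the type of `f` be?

(e→(((e→t)→(e→t))→t))

At [[n [U P]] [f Y]] (required: t): [n [U P]] is ((e→t)→(e→t)), which is not a function with range t; hence [f Y] is the functor — type (((e→t)→(e→t))→t).
At [f Y] (required: (((e→t)→(e→t))→t)): Y is e, which is not a function with range (((e→t)→(e→t))→t); hence f is the functor — type (e→(((e→t)→(e→t))→t)).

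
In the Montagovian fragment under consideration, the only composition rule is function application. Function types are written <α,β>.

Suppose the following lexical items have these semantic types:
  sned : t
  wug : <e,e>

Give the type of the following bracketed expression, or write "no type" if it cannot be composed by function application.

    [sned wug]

At [sned wug]: neither t nor <e,e> can take the other as argument; the node is ill-typed.

no type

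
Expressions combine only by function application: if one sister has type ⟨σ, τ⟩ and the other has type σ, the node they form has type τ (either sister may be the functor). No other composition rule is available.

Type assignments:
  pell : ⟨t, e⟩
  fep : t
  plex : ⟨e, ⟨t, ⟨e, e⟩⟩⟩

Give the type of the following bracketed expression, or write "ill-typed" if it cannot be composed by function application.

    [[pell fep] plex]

At [pell fep], pell : ⟨t, e⟩ takes fep : t, giving e.
At [[pell fep] plex], plex : ⟨e, ⟨t, ⟨e, e⟩⟩⟩ takes [pell fep] : e, giving ⟨t, ⟨e, e⟩⟩.

⟨t, ⟨e, e⟩⟩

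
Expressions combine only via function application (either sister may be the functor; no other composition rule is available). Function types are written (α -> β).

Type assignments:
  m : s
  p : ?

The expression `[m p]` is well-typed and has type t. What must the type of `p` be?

(s -> t)

[m p] must have type t. The sister m has type s; that is not a function onto t, so p must be the functor, of type (s -> t).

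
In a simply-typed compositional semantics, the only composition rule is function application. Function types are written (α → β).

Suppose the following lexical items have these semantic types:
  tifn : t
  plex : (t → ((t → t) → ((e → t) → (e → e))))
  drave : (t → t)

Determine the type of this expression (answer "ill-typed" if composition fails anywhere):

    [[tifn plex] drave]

[tifn plex]: plex is (t → ((t → t) → ((e → t) → (e → e)))), tifn is t; result ((t → t) → ((e → t) → (e → e))).
[[tifn plex] drave]: [tifn plex] is ((t → t) → ((e → t) → (e → e))), drave is (t → t); result ((e → t) → (e → e)).

((e → t) → (e → e))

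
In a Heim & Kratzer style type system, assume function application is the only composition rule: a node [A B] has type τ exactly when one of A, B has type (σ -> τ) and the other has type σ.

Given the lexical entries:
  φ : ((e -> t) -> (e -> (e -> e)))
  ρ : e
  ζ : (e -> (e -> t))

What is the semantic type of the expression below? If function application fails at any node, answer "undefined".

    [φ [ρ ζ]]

(e -> (e -> e))

[ρ ζ]: functor ζ : (e -> (e -> t)), argument ρ : e; result (e -> t).
[φ [ρ ζ]]: functor φ : ((e -> t) -> (e -> (e -> e))), argument [ρ ζ] : (e -> t); result (e -> (e -> e)).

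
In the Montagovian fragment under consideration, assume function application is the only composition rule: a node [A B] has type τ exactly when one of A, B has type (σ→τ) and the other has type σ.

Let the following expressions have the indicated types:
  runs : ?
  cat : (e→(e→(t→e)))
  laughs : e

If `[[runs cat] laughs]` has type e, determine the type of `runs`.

[[runs cat] laughs] is required to be e. laughs : e cannot yield e as functor, so [runs cat] : (e→e).
[runs cat] is required to be (e→e). cat : (e→(e→(t→e))) cannot yield (e→e) as functor, so runs : ((e→(e→(t→e)))→(e→e)).

((e→(e→(t→e)))→(e→e))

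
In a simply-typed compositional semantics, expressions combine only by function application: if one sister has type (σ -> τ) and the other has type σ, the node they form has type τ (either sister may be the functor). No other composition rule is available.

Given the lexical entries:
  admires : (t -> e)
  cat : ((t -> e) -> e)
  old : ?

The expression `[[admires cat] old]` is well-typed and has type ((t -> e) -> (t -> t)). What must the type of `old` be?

[[admires cat] old] is required to be ((t -> e) -> (t -> t)). [admires cat] : e cannot yield ((t -> e) -> (t -> t)) as functor, so old : (e -> ((t -> e) -> (t -> t))).

(e -> ((t -> e) -> (t -> t)))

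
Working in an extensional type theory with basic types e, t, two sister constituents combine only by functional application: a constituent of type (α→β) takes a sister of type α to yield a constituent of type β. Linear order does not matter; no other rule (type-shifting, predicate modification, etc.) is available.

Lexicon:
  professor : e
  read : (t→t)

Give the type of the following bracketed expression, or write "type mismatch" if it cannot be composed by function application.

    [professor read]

[professor read]: e with (t→t) — neither is a function whose domain matches the other; composition fails here.

type mismatch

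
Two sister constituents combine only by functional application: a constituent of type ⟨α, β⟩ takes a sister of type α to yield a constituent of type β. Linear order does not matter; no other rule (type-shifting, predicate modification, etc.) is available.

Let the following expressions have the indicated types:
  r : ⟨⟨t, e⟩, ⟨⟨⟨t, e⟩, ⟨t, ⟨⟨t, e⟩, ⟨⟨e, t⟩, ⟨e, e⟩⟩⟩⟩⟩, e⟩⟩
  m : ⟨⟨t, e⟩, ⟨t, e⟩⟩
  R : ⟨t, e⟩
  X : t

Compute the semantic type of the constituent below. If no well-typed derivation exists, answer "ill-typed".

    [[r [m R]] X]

ill-typed

[m R]: m is ⟨⟨t, e⟩, ⟨t, e⟩⟩, R is ⟨t, e⟩; result ⟨t, e⟩.
[r [m R]]: r is ⟨⟨t, e⟩, ⟨⟨⟨t, e⟩, ⟨t, ⟨⟨t, e⟩, ⟨⟨e, t⟩, ⟨e, e⟩⟩⟩⟩⟩, e⟩⟩, [m R] is ⟨t, e⟩; result ⟨⟨⟨t, e⟩, ⟨t, ⟨⟨t, e⟩, ⟨⟨e, t⟩, ⟨e, e⟩⟩⟩⟩⟩, e⟩.
[[r [m R]] X]: ⟨⟨⟨t, e⟩, ⟨t, ⟨⟨t, e⟩, ⟨⟨e, t⟩, ⟨e, e⟩⟩⟩⟩⟩, e⟩ and t cannot combine by function application — type clash.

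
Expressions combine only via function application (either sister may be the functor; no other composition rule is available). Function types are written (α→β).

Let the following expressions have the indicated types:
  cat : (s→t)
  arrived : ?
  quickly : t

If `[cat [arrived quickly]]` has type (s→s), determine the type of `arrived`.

At [cat [arrived quickly]] (required: (s→s)): cat is (s→t), which is not a function with range (s→s); hence [arrived quickly] is the functor — type ((s→t)→(s→s)).
At [arrived quickly] (required: ((s→t)→(s→s))): quickly is t, which is not a function with range ((s→t)→(s→s)); hence arrived is the functor — type (t→((s→t)→(s→s))).

(t→((s→t)→(s→s)))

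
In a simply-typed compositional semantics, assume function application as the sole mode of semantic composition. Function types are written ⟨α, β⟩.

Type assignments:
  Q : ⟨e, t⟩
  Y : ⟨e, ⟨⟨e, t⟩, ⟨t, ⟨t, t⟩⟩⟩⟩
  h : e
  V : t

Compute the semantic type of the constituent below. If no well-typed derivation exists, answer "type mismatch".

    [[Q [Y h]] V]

At [Y h], Y : ⟨e, ⟨⟨e, t⟩, ⟨t, ⟨t, t⟩⟩⟩⟩ takes h : e, giving ⟨⟨e, t⟩, ⟨t, ⟨t, t⟩⟩⟩.
At [Q [Y h]], [Y h] : ⟨⟨e, t⟩, ⟨t, ⟨t, t⟩⟩⟩ takes Q : ⟨e, t⟩, giving ⟨t, ⟨t, t⟩⟩.
At [[Q [Y h]] V], [Q [Y h]] : ⟨t, ⟨t, t⟩⟩ takes V : t, giving ⟨t, t⟩.

⟨t, t⟩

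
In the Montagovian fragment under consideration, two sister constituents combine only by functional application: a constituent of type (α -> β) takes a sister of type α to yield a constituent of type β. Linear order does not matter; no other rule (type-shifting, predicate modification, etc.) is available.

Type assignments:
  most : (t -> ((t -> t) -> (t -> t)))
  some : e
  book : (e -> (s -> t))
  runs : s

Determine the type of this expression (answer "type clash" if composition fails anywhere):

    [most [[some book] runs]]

[some book]: functor book : (e -> (s -> t)), argument some : e; result (s -> t).
[[some book] runs]: functor [some book] : (s -> t), argument runs : s; result t.
[most [[some book] runs]]: functor most : (t -> ((t -> t) -> (t -> t))), argument [[some book] runs] : t; result ((t -> t) -> (t -> t)).

((t -> t) -> (t -> t))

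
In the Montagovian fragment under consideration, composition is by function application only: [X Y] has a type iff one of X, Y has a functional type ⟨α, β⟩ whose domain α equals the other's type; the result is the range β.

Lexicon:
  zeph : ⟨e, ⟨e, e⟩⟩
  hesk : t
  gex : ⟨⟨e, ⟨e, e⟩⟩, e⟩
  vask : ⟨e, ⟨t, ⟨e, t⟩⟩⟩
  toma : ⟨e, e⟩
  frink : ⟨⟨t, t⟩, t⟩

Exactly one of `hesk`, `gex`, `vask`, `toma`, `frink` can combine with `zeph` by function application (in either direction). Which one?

hesk : t — no; zeph wants e, and hesk wants nothing (atomic).
gex — combines: gex : ⟨⟨e, ⟨e, e⟩⟩, e⟩ takes zeph : ⟨e, ⟨e, e⟩⟩ as argument, giving e.
vask : ⟨e, ⟨t, ⟨e, t⟩⟩⟩ — no; zeph wants e, and vask wants e.
toma : ⟨e, e⟩ — no; zeph wants e, and toma wants e.
frink : ⟨⟨t, t⟩, t⟩ — no; zeph wants e, and frink wants ⟨t, t⟩.

gex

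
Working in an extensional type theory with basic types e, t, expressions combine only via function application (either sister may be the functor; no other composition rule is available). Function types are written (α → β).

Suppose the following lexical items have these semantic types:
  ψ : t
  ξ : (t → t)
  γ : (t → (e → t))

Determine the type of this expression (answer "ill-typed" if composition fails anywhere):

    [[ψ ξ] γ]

(e → t)

At [ψ ξ], ξ : (t → t) takes ψ : t, giving t.
At [[ψ ξ] γ], γ : (t → (e → t)) takes [ψ ξ] : t, giving (e → t).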